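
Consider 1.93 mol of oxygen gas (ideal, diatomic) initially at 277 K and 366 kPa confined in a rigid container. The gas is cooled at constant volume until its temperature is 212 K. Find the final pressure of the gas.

V₁ = nRT₁/P₁ = 1.93×8.314×277/366 = 12.1 L.
Isochoric: V stays 12.1 L; P/T = const ⇒ T₂ = 212 K, P₂ = 280 kPa.

280 kPa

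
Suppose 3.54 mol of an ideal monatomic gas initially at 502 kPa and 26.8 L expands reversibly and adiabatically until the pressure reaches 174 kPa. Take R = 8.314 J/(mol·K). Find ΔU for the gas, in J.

-6970 J

T₁ = P₁V₁/(nR) = 502×26.8/(3.54×8.314) = 457 K.
Adiabatic: T₂/T₁ = (P₂/P₁)^((γ−1)/γ) ⇒ T₂ = 457×(0.347)^0.400 = 299 K; V₂ = 50.6 L.
For an ideal gas ΔU = nCvΔT with Cv = (3/2)R = 12.5 J/(mol·K).
ΔU = 3.54×12.5×(299−457) = -6970 J.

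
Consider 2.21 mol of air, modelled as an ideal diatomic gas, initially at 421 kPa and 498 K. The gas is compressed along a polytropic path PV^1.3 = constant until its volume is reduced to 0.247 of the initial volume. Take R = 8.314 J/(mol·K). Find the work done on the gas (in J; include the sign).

15900 J

V₁ = nRT₁/P₁ = 2.21×8.314×498/421 = 21.7 L.
Polytropic n=1.3: T₂ = T₁(V₁/V₂)^(n−1) = 498×(4.05)^0.30 = 758 K; P₂ = P₁(V₁/V₂)^n = 2590 kPa.
W = (P₁V₁−P₂V₂)/(n−1) = (421×21.7−2590×5.37)/0.30 = -15900 J.
Work done on the gas = −W_by = 15900 J.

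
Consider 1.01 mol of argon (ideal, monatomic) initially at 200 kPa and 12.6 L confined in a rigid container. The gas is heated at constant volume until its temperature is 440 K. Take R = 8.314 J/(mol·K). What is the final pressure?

293 kPa

T₁ = P₁V₁/(nR) = 200×12.6/(1.01×8.314) = 300 K.
Isochoric: V stays 12.6 L; P/T = const ⇒ T₂ = 440 K, P₂ = 293 kPa.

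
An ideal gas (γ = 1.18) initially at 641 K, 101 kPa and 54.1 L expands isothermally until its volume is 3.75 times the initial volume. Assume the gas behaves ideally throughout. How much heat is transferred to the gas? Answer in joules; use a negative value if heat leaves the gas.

n = P₁V₁/(RT₁) = 101×54.1/(8.314×641) = 1.03 mol.
Isothermal: T stays 641 K; PV = const ⇒ V₂ = 203 L, P₂ = 26.9 kPa.
ΔU = 0 (ideal gas, T constant).
W = nRT ln(V₂/V₁) = 1.03×8.314×641×ln(3.75) = 7220 J.
Q = ΔU + W = 7220 J.

7220 J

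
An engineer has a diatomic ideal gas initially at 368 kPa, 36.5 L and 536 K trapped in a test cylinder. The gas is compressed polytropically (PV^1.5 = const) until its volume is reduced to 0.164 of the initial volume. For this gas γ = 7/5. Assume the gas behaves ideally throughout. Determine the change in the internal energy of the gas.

49300 J

n = P₁V₁/(RT₁) = 368×36.5/(8.314×536) = 3.01 mol.
Polytropic n=1.5: T₂ = T₁(V₁/V₂)^(n−1) = 536×(6.10)^0.50 = 1320 K; P₂ = P₁(V₁/V₂)^n = 5540 kPa.
For an ideal gas ΔU = nCvΔT with Cv = (5/2)R = 20.8 J/(mol·K).
ΔU = 3.01×20.8×(1320−536) = 49300 J.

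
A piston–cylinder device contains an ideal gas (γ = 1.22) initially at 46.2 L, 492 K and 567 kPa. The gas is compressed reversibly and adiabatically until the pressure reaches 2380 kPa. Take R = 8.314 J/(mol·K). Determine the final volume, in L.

14.3 L

Adiabatic: T₂/T₁ = (P₂/P₁)^((γ−1)/γ) ⇒ T₂ = 492×(4.20)^0.180 = 637 K; V₂ = 14.3 L.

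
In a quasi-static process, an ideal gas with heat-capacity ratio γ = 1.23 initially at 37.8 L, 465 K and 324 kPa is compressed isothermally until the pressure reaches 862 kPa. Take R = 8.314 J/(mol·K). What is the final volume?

Isothermal: T stays 465 K; PV = const ⇒ V₂ = 14.2 L, P₂ = 862 kPa.

14.2 L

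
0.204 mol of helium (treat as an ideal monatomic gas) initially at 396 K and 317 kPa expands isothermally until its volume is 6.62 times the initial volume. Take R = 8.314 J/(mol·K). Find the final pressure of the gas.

47.9 kPa

V₁ = nRT₁/P₁ = 0.204×8.314×396/317 = 2.12 L.
Isothermal: T stays 396 K; PV = const ⇒ V₂ = 14.0 L, P₂ = 47.9 kPa.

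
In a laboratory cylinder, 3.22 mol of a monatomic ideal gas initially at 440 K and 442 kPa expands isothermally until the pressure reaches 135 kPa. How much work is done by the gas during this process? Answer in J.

14000 J

V₁ = nRT₁/P₁ = 3.22×8.314×440/442 = 26.6 L.
Isothermal: T stays 440 K; PV = const ⇒ V₂ = 87.3 L, P₂ = 135 kPa.
W = nRT ln(V₂/V₁) = 3.22×8.314×440×ln(3.27) = 14000 J.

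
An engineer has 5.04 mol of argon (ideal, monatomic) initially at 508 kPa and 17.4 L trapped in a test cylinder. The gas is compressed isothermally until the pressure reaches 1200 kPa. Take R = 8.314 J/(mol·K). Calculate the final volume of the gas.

T₁ = P₁V₁/(nR) = 508×17.4/(5.04×8.314) = 211 K.
Isothermal: T stays 211 K; PV = const ⇒ V₂ = 7.37 L, P₂ = 1200 kPa.

7.37 L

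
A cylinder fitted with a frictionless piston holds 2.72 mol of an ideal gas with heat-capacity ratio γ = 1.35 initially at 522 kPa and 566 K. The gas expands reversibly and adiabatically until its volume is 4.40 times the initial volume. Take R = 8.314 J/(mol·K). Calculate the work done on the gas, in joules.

-14800 J

V₁ = nRT₁/P₁ = 2.72×8.314×566/522 = 24.5 L.
Adiabatic: TV^(γ−1) = const ⇒ T₂ = 566×(0.227)^0.350 = 337 K; PV^γ = const ⇒ P₂ = 70.6 kPa.
ΔU = nCvΔT = 2.72×23.8×(337−566) = -14800 J.
Q = 0 for an adiabatic process, so W = −ΔU = 14800 J.
Work done on the gas = −W_by = -14800 J.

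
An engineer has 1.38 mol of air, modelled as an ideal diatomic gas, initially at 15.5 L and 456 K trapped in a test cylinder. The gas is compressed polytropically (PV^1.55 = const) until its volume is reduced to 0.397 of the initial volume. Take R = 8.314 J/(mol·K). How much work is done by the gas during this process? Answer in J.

P₁ = nRT₁/V₁ = 1.38×8.314×456/15.5 = 338 kPa.
Polytropic n=1.55: T₂ = T₁(V₁/V₂)^(n−1) = 456×(2.52)^0.55 = 758 K; P₂ = P₁(V₁/V₂)^n = 1410 kPa.
W = (P₁V₁−P₂V₂)/(n−1) = (338×15.5−1410×6.15)/0.55 = -6300 J.

-6300 J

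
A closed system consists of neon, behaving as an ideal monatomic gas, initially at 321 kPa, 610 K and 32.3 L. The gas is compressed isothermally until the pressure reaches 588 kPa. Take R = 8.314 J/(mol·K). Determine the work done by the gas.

-6280 J

n = P₁V₁/(RT₁) = 321×32.3/(8.314×610) = 2.04 mol.
Isothermal: T stays 610 K; PV = const ⇒ V₂ = 17.6 L, P₂ = 588 kPa.
W = nRT ln(V₂/V₁) = 2.04×8.314×610×ln(0.546) = -6280 J.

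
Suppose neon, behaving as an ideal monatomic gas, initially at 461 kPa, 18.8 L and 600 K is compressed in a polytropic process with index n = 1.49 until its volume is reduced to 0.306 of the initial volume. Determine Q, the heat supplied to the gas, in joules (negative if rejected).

-3690 J

n = P₁V₁/(RT₁) = 461×18.8/(8.314×600) = 1.74 mol.
Polytropic n=1.49: T₂ = T₁(V₁/V₂)^(n−1) = 600×(3.27)^0.49 = 1070 K; P₂ = P₁(V₁/V₂)^n = 2690 kPa.
W = (P₁V₁−P₂V₂)/(n−1) = (461×18.8−2690×5.75)/0.49 = -13900 J.
ΔU = nCvΔT = 1.74×12.5×(1070−600) = 10200 J.
Q = ΔU + W = -3690 J.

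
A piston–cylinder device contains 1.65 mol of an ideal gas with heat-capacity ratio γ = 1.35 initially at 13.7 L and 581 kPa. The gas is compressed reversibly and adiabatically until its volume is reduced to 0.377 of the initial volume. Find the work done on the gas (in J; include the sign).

9250 J

T₁ = P₁V₁/(nR) = 581×13.7/(1.65×8.314) = 580 K.
Adiabatic: TV^(γ−1) = const ⇒ T₂ = 580×(2.65)^0.350 = 816 K; PV^γ = const ⇒ P₂ = 2170 kPa.
ΔU = nCvΔT = 1.65×23.8×(816−580) = 9250 J.
Q = 0 for an adiabatic process, so W = −ΔU = -9250 J.
Work done on the gas = −W_by = 9250 J.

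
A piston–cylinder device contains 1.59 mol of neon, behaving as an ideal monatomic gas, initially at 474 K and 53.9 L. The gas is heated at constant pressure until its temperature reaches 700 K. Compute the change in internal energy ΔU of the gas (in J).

4480 J

P₁ = nRT₁/V₁ = 1.59×8.314×474/53.9 = 116 kPa.
Isobaric: P stays 116 kPa; V/T = const ⇒ T₂ = 700 K, V₂ = 79.6 L.
For an ideal gas ΔU = nCvΔT with Cv = (3/2)R = 12.5 J/(mol·K).
ΔU = 1.59×12.5×(700−474) = 4480 J.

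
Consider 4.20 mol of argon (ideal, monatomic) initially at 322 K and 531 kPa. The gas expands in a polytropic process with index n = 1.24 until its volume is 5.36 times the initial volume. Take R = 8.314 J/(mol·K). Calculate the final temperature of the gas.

215 K

V₁ = nRT₁/P₁ = 4.20×8.314×322/531 = 21.2 L.
Polytropic n=1.24: T₂ = T₁(V₁/V₂)^(n−1) = 322×(0.187)^0.24 = 215 K; P₂ = P₁(V₁/V₂)^n = 66.2 kPa.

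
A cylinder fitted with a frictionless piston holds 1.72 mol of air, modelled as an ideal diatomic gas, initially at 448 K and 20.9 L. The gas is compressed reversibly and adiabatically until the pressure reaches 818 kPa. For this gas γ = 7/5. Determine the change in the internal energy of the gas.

P₁ = nRT₁/V₁ = 1.72×8.314×448/20.9 = 307 kPa.
Adiabatic: T₂/T₁ = (P₂/P₁)^((γ−1)/γ) ⇒ T₂ = 448×(2.67)^0.286 = 593 K; V₂ = 10.4 L.
For an ideal gas ΔU = nCvΔT with Cv = (5/2)R = 20.8 J/(mol·K).
ΔU = 1.72×20.8×(593−448) = 5180 J.

5180 J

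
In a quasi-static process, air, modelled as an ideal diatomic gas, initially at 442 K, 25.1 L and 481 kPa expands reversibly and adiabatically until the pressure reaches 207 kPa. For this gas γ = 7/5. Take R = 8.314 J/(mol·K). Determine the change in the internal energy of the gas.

n = P₁V₁/(RT₁) = 481×25.1/(8.314×442) = 3.29 mol.
Adiabatic: T₂/T₁ = (P₂/P₁)^((γ−1)/γ) ⇒ T₂ = 442×(0.430)^0.286 = 347 K; V₂ = 45.8 L.
For an ideal gas ΔU = nCvΔT with Cv = (5/2)R = 20.8 J/(mol·K).
ΔU = 3.29×20.8×(347−442) = -6460 J.

-6460 J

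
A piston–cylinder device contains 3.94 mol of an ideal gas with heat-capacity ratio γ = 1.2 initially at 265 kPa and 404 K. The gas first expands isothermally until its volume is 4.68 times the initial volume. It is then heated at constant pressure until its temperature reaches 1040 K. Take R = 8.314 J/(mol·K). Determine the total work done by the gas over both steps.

41300 J

V₁ = nRT₁/P₁ = 3.94×8.314×404/265 = 49.9 L.
Step 1 — Isothermal: T stays 404 K; PV = const ⇒ V₂ = 234 L, P₂ = 56.6 kPa.
ΔU = 0 (ideal gas, T constant).
W = nRT ln(V₂/V₁) = 3.94×8.314×404×ln(4.68) = 20400 J.
Q = ΔU + W = 20400 J.
State after step 1: P = 56.6 kPa, V = 234 L, T = 404 K.
Step 2 — Isobaric: P stays 56.6 kPa; V/T = const ⇒ T₂ = 1040 K, V₂ = 602 L.
W = PΔV = 56.6×(602−234) kPa·L = 20800 J.
ΔU = nCvΔT = 3.94×41.6×(1040−404) = 104000 J.
Q = ΔU + W = nCpΔT = 125000 J.
Net over both steps: W = 41300 J, Q = 145000 J, ΔU = 104000 J.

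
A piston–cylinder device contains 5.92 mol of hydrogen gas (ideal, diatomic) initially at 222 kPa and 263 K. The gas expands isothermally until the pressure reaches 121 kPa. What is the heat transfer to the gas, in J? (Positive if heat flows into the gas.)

V₁ = nRT₁/P₁ = 5.92×8.314×263/222 = 58.3 L.
Isothermal: T stays 263 K; PV = const ⇒ V₂ = 107 L, P₂ = 121 kPa.
ΔU = 0 (ideal gas, T constant).
W = nRT ln(V₂/V₁) = 5.92×8.314×263×ln(1.83) = 7860 J.
Q = ΔU + W = 7860 J.

7860 J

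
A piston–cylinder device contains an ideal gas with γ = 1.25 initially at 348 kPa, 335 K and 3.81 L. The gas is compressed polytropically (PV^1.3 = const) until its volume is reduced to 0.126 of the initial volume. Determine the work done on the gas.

n = P₁V₁/(RT₁) = 348×3.81/(8.314×335) = 0.476 mol.
Polytropic n=1.3: T₂ = T₁(V₁/V₂)^(n−1) = 335×(7.94)^0.30 = 624 K; P₂ = P₁(V₁/V₂)^n = 5140 kPa.
W = (P₁V₁−P₂V₂)/(n−1) = (348×3.81−5140×0.480)/0.30 = -3810 J.
Work done on the gas = −W_by = 3810 J.

3810 J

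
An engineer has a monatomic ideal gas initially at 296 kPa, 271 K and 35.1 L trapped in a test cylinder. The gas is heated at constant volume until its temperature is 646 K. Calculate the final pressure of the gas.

706 kPa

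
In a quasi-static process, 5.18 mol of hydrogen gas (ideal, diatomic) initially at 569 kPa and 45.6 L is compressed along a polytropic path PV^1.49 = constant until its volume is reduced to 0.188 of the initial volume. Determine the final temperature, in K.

1370 K

T₁ = P₁V₁/(nR) = 569×45.6/(5.18×8.314) = 602 K.
Polytropic n=1.49: T₂ = T₁(V₁/V₂)^(n−1) = 602×(5.32)^0.49 = 1370 K; P₂ = P₁(V₁/V₂)^n = 6860 kPa.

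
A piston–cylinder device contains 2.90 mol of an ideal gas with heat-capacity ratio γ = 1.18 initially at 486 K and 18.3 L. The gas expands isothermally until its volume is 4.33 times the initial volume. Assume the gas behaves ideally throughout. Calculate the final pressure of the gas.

148 kPa

P₁ = nRT₁/V₁ = 2.90×8.314×486/18.3 = 640 kPa.
Isothermal: T stays 486 K; PV = const ⇒ V₂ = 79.2 L, P₂ = 148 kPa.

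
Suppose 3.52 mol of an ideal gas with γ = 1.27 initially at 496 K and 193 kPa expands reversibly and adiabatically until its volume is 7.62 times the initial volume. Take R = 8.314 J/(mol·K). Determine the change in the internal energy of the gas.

-22700 J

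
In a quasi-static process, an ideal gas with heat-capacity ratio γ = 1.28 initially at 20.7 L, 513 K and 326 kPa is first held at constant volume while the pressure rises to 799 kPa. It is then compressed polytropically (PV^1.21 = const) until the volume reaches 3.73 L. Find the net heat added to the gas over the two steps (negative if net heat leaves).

26400 J

n = P₁V₁/(RT₁) = 326×20.7/(8.314×513) = 1.58 mol.
Step 1 — Isochoric: V stays 20.7 L; P/T = const ⇒ T₂ = 1260 K, P₂ = 799 kPa.
W = 0 (no volume change).
ΔU = nCvΔT = 1.58×29.7×(1260−513) = 35000 J.
Q = ΔU = 35000 J.
State after step 1: P = 799 kPa, V = 20.7 L, T = 1260 K.
Step 2 — Polytropic n=1.21: T₂ = T₁(V₁/V₂)^(n−1) = 1260×(5.55)^0.21 = 1800 K; P₂ = P₁(V₁/V₂)^n = 6350 kPa.
W = (P₁V₁−P₂V₂)/(n−1) = (799×20.7−6350×3.73)/0.21 = -34100 J.
ΔU = nCvΔT = 1.58×29.7×(1800−1260) = 25600 J.
Q = ΔU + W = -8530 J.
Net over both steps: W = -34100 J, Q = 26400 J, ΔU = 60600 J.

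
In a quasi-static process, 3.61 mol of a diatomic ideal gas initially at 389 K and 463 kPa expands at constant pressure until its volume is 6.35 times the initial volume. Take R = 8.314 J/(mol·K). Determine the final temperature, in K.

2470 K

V₁ = nRT₁/P₁ = 3.61×8.314×389/463 = 25.2 L.
Isobaric: P stays 463 kPa; V/T = const ⇒ T₂ = 2470 K, V₂ = 160 L.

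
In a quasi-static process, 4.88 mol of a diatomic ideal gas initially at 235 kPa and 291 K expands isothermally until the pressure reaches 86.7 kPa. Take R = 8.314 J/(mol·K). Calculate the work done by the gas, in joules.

11800 J

V₁ = nRT₁/P₁ = 4.88×8.314×291/235 = 50.2 L.
Isothermal: T stays 291 K; PV = const ⇒ V₂ = 136 L, P₂ = 86.7 kPa.
W = nRT ln(V₂/V₁) = 4.88×8.314×291×ln(2.71) = 11800 J.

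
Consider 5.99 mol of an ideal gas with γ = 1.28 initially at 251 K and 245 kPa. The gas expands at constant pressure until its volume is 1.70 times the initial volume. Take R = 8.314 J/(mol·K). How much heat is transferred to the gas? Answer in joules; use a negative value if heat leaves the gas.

40000 J

V₁ = nRT₁/P₁ = 5.99×8.314×251/245 = 51.0 L.
Isobaric: P stays 245 kPa; V/T = const ⇒ T₂ = 427 K, V₂ = 86.7 L.
W = PΔV = 245×(86.7−51.0) kPa·L = 8750 J.
ΔU = nCvΔT = 5.99×29.7×(427−251) = 31300 J.
Q = ΔU + W = nCpΔT = 40000 J.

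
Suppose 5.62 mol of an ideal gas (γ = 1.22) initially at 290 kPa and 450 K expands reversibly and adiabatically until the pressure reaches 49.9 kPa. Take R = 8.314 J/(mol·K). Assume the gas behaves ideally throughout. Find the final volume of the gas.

V₁ = nRT₁/P₁ = 5.62×8.314×450/290 = 72.5 L.
Adiabatic: T₂/T₁ = (P₂/P₁)^((γ−1)/γ) ⇒ T₂ = 450×(0.172)^0.180 = 328 K; V₂ = 307 L.

307 L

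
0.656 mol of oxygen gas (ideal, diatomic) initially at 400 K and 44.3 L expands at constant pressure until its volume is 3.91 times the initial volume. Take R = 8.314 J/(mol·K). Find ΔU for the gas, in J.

15900 J

P₁ = nRT₁/V₁ = 0.656×8.314×400/44.3 = 49.2 kPa.
Isobaric: P stays 49.2 kPa; V/T = const ⇒ T₂ = 1560 K, V₂ = 173 L.
For an ideal gas ΔU = nCvΔT with Cv = (5/2)R = 20.8 J/(mol·K).
ΔU = 0.656×20.8×(1560−400) = 15900 J.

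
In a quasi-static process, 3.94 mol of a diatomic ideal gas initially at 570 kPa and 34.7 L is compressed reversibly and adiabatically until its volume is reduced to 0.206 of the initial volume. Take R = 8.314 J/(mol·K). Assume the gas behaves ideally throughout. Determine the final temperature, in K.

1140 K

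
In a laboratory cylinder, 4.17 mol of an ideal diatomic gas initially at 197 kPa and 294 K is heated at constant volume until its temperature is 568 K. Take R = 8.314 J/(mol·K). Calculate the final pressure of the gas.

V₁ = nRT₁/P₁ = 4.17×8.314×294/197 = 51.7 L.
Isochoric: V stays 51.7 L; P/T = const ⇒ T₂ = 568 K, P₂ = 381 kPa.

381 kPa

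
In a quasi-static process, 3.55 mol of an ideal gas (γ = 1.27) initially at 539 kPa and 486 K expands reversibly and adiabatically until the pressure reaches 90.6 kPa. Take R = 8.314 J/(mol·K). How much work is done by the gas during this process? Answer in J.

16800 J

V₁ = nRT₁/P₁ = 3.55×8.314×486/539 = 26.6 L.
Adiabatic: T₂/T₁ = (P₂/P₁)^((γ−1)/γ) ⇒ T₂ = 486×(0.168)^0.213 = 333 K; V₂ = 108 L.
ΔU = nCvΔT = 3.55×30.8×(333−486) = -16800 J.
Q = 0 for an adiabatic process, so W = −ΔU = 16800 J.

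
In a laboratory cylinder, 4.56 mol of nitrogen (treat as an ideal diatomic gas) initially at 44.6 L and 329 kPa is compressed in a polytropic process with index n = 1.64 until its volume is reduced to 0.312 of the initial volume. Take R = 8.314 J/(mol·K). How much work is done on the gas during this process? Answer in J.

25400 J

T₁ = P₁V₁/(nR) = 329×44.6/(4.56×8.314) = 387 K.
Polytropic n=1.64: T₂ = T₁(V₁/V₂)^(n−1) = 387×(3.21)^0.64 = 816 K; P₂ = P₁(V₁/V₂)^n = 2220 kPa.
W = (P₁V₁−P₂V₂)/(n−1) = (329×44.6−2220×13.9)/0.64 = -25400 J.
Work done on the gas = −W_by = 25400 J.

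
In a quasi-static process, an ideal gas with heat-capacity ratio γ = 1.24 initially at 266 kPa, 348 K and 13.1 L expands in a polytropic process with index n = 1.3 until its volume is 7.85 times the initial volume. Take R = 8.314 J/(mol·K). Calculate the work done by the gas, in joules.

5360 J

n = P₁V₁/(RT₁) = 266×13.1/(8.314×348) = 1.20 mol.
Polytropic n=1.3: T₂ = T₁(V₁/V₂)^(n−1) = 348×(0.127)^0.30 = 188 K; P₂ = P₁(V₁/V₂)^n = 18.3 kPa.
W = (P₁V₁−P₂V₂)/(n−1) = (266×13.1−18.3×103)/0.30 = 5360 J.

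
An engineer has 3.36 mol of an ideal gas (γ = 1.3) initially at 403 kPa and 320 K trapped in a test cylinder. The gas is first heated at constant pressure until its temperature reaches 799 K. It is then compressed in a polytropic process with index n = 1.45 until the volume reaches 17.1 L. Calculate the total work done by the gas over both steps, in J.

-21200 J

V₁ = nRT₁/P₁ = 3.36×8.314×320/403 = 22.2 L.
Step 1 — Isobaric: P stays 403 kPa; V/T = const ⇒ T₂ = 799 K, V₂ = 55.4 L.
W = PΔV = 403×(55.4−22.2) kPa·L = 13400 J.
ΔU = nCvΔT = 3.36×27.7×(799−320) = 44600 J.
Q = ΔU + W = nCpΔT = 58000 J.
State after step 1: P = 403 kPa, V = 55.4 L, T = 799 K.
Step 2 — Polytropic n=1.45: T₂ = T₁(V₁/V₂)^(n−1) = 799×(3.24)^0.45 = 1360 K; P₂ = P₁(V₁/V₂)^n = 2220 kPa.
W = (P₁V₁−P₂V₂)/(n−1) = (403×55.4−2220×17.1)/0.45 = -34600 J.
ΔU = nCvΔT = 3.36×27.7×(1360−799) = 51900 J.
Q = ΔU + W = 17300 J.
Net over both steps: W = -21200 J, Q = 75300 J, ΔU = 96500 J.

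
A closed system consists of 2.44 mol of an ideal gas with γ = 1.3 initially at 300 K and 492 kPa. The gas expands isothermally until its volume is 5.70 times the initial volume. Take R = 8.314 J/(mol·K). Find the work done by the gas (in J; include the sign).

10600 J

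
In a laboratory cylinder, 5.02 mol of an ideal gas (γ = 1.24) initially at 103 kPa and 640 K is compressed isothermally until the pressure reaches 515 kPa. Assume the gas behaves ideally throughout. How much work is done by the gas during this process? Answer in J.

-43000 J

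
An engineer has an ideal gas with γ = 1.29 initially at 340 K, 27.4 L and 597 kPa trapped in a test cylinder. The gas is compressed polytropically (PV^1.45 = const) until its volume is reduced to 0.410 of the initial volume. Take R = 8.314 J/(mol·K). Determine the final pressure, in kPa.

Polytropic n=1.45: T₂ = T₁(V₁/V₂)^(n−1) = 340×(2.44)^0.45 = 508 K; P₂ = P₁(V₁/V₂)^n = 2170 kPa.

2170 kPa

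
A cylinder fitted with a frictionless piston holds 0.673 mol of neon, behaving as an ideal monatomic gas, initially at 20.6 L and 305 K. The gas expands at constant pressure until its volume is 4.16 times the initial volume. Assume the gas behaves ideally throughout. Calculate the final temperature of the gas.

1270 K

P₁ = nRT₁/V₁ = 0.673×8.314×305/20.6 = 82.8 kPa.
Isobaric: P stays 82.8 kPa; V/T = const ⇒ T₂ = 1270 K, V₂ = 85.7 L.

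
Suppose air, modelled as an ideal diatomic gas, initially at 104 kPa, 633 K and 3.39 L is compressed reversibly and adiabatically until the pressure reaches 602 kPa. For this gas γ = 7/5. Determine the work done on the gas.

574 J

n = P₁V₁/(RT₁) = 104×3.39/(8.314×633) = 0.0670 mol.
Adiabatic: T₂/T₁ = (P₂/P₁)^((γ−1)/γ) ⇒ T₂ = 633×(5.79)^0.286 = 1050 K; V₂ = 0.967 L.
ΔU = nCvΔT = 0.0670×20.8×(1050−633) = 574 J.
Q = 0 for an adiabatic process, so W = −ΔU = -574 J.
Work done on the gas = −W_by = 574 J.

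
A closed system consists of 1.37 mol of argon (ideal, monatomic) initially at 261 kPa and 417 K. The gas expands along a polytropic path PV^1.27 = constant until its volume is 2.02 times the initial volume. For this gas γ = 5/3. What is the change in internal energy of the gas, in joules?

V₁ = nRT₁/P₁ = 1.37×8.314×417/261 = 18.2 L.
Polytropic n=1.27: T₂ = T₁(V₁/V₂)^(n−1) = 417×(0.495)^0.27 = 345 K; P₂ = P₁(V₁/V₂)^n = 107 kPa.
For an ideal gas ΔU = nCvΔT with Cv = (3/2)R = 12.5 J/(mol·K).
ΔU = 1.37×12.5×(345−417) = -1230 J.

-1230 J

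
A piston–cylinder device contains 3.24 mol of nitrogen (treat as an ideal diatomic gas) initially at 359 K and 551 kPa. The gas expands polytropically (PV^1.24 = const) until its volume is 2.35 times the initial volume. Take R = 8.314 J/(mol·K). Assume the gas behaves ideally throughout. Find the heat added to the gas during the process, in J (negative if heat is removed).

2990 J

V₁ = nRT₁/P₁ = 3.24×8.314×359/551 = 17.6 L.
Polytropic n=1.24: T₂ = T₁(V₁/V₂)^(n−1) = 359×(0.426)^0.24 = 292 K; P₂ = P₁(V₁/V₂)^n = 191 kPa.
W = (P₁V₁−P₂V₂)/(n−1) = (551×17.6−191×41.2)/0.24 = 7470 J.
ΔU = nCvΔT = 3.24×20.8×(292−359) = -4480 J.
Q = ΔU + W = 2990 J.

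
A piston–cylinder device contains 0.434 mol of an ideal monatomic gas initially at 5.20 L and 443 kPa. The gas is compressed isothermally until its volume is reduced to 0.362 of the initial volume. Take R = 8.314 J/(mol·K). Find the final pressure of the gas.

1220 kPa

T₁ = P₁V₁/(nR) = 443×5.20/(0.434×8.314) = 638 K.
Isothermal: T stays 638 K; PV = const ⇒ V₂ = 1.88 L, P₂ = 1220 kPa.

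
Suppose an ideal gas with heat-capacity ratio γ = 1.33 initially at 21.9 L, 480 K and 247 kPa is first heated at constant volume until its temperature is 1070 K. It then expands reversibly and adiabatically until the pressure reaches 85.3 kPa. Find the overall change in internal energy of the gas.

n = P₁V₁/(RT₁) = 247×21.9/(8.314×480) = 1.36 mol.
Step 1 — Isochoric: V stays 21.9 L; P/T = const ⇒ T₂ = 1070 K, P₂ = 551 kPa.
W = 0 (no volume change).
ΔU = nCvΔT = 1.36×25.2×(1070−480) = 20100 J.
Q = ΔU = 20100 J.
State after step 1: P = 551 kPa, V = 21.9 L, T = 1070 K.
Step 2 — Adiabatic: T₂/T₁ = (P₂/P₁)^((γ−1)/γ) ⇒ T₂ = 1070×(0.155)^0.248 = 674 K; V₂ = 89.0 L.
ΔU = nCvΔT = 1.36×25.2×(674−1070) = -13500 J.
Q = 0 for an adiabatic process, so W = −ΔU = 13500 J.
Net over both steps: W = 13500 J, Q = 20100 J, ΔU = 6610 J.

6610 J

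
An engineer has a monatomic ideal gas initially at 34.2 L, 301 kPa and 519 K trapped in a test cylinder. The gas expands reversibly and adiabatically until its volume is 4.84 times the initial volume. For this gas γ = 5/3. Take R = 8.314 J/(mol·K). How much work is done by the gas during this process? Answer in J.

10000 J

n = P₁V₁/(RT₁) = 301×34.2/(8.314×519) = 2.39 mol.
Adiabatic: TV^(γ−1) = const ⇒ T₂ = 519×(0.207)^0.667 = 181 K; PV^γ = const ⇒ P₂ = 21.7 kPa.
ΔU = nCvΔT = 2.39×12.5×(181−519) = -10000 J.
Q = 0 for an adiabatic process, so W = −ΔU = 10000 J.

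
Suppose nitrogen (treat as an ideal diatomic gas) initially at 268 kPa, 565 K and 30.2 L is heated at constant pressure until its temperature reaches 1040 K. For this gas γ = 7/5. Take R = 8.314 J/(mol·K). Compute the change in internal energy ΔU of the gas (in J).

n = P₁V₁/(RT₁) = 268×30.2/(8.314×565) = 1.72 mol.
Isobaric: P stays 268 kPa; V/T = const ⇒ T₂ = 1040 K, V₂ = 55.6 L.
For an ideal gas ΔU = nCvΔT with Cv = (5/2)R = 20.8 J/(mol·K).
ΔU = 1.72×20.8×(1040−565) = 17000 J.

17000 J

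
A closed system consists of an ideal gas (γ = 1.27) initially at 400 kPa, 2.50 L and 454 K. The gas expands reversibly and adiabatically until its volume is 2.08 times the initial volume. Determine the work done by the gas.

n = P₁V₁/(RT₁) = 400×2.50/(8.314×454) = 0.265 mol.
Adiabatic: TV^(γ−1) = const ⇒ T₂ = 454×(0.481)^0.270 = 373 K; PV^γ = const ⇒ P₂ = 158 kPa.
ΔU = nCvΔT = 0.265×30.8×(373−454) = -665 J.
Q = 0 for an adiabatic process, so W = −ΔU = 665 J.

665 J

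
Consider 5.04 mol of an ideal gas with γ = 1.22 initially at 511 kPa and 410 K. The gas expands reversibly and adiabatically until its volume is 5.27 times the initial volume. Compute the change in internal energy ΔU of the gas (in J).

V₁ = nRT₁/P₁ = 5.04×8.314×410/511 = 33.6 L.
Adiabatic: TV^(γ−1) = const ⇒ T₂ = 410×(0.190)^0.220 = 284 K; PV^γ = const ⇒ P₂ = 67.3 kPa.
For an ideal gas ΔU = nCvΔT with Cv = R/(γ−1) = 37.8 J/(mol·K).
ΔU = 5.04×37.8×(284−410) = -23900 J.

-23900 J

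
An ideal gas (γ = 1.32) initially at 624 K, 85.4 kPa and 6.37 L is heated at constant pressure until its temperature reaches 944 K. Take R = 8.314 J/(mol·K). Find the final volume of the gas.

Isobaric: P stays 85.4 kPa; V/T = const ⇒ T₂ = 944 K, V₂ = 9.64 L.

9.64 L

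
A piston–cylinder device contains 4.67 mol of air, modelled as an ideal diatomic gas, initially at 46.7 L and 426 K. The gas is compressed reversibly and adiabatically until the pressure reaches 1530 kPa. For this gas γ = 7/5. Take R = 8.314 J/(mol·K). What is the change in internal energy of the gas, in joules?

21500 J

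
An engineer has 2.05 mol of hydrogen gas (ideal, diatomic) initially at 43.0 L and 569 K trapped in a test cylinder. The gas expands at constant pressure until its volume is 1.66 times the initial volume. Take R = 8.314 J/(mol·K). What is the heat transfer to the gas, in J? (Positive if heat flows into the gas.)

22400 J

P₁ = nRT₁/V₁ = 2.05×8.314×569/43.0 = 226 kPa.
Isobaric: P stays 226 kPa; V/T = const ⇒ T₂ = 945 K, V₂ = 71.4 L.
W = PΔV = 226×(71.4−43.0) kPa·L = 6400 J.
ΔU = nCvΔT = 2.05×20.8×(945−569) = 16000 J.
Q = ΔU + W = nCpΔT = 22400 J.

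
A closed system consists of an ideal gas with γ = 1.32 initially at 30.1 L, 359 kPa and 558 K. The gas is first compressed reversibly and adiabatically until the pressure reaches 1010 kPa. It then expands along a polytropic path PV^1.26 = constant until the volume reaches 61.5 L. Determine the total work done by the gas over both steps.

n = P₁V₁/(RT₁) = 359×30.1/(8.314×558) = 2.33 mol.
Step 1 — Adiabatic: T₂/T₁ = (P₂/P₁)^((γ−1)/γ) ⇒ T₂ = 558×(2.81)^0.242 = 717 K; V₂ = 13.7 L.
ΔU = nCvΔT = 2.33×26.0×(717−558) = 9620 J.
Q = 0 for an adiabatic process, so W = −ΔU = -9620 J.
State after step 1: P = 1010 kPa, V = 13.7 L, T = 717 K.
Step 2 — Polytropic n=1.26: T₂ = T₁(V₁/V₂)^(n−1) = 717×(0.224)^0.26 = 486 K; P₂ = P₁(V₁/V₂)^n = 153 kPa.
W = (P₁V₁−P₂V₂)/(n−1) = (1010×13.7−153×61.5)/0.26 = 17200 J.
ΔU = nCvΔT = 2.33×26.0×(486−717) = -14000 J.
Q = ΔU + W = 3230 J.
Net over both steps: W = 7610 J, Q = 3230 J, ΔU = -4380 J.

7610 J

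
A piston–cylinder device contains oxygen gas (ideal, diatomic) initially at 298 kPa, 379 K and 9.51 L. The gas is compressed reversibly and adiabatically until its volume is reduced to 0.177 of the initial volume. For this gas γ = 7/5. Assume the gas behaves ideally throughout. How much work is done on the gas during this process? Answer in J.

7080 J

n = P₁V₁/(RT₁) = 298×9.51/(8.314×379) = 0.899 mol.
Adiabatic: TV^(γ−1) = const ⇒ T₂ = 379×(5.65)^0.400 = 758 K; PV^γ = const ⇒ P₂ = 3370 kPa.
ΔU = nCvΔT = 0.899×20.8×(758−379) = 7080 J.
Q = 0 for an adiabatic process, so W = −ΔU = -7080 J.
Work done on the gas = −W_by = 7080 J.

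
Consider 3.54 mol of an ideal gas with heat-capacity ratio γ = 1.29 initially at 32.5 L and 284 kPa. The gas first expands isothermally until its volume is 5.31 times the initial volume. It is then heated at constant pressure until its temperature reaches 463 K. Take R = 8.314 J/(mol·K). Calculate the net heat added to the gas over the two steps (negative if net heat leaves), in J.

35000 J

T₁ = P₁V₁/(nR) = 284×32.5/(3.54×8.314) = 314 K.
Step 1 — Isothermal: T stays 314 K; PV = const ⇒ V₂ = 173 L, P₂ = 53.5 kPa.
ΔU = 0 (ideal gas, T constant).
W = nRT ln(V₂/V₁) = 3.54×8.314×314×ln(5.31) = 15400 J.
Q = ΔU + W = 15400 J.
State after step 1: P = 53.5 kPa, V = 173 L, T = 314 K.
Step 2 — Isobaric: P stays 53.5 kPa; V/T = const ⇒ T₂ = 463 K, V₂ = 255 L.
W = PΔV = 53.5×(255−173) kPa·L = 4400 J.
ΔU = nCvΔT = 3.54×28.7×(463−314) = 15200 J.
Q = ΔU + W = nCpΔT = 19600 J.
Net over both steps: W = 19800 J, Q = 35000 J, ΔU = 15200 J.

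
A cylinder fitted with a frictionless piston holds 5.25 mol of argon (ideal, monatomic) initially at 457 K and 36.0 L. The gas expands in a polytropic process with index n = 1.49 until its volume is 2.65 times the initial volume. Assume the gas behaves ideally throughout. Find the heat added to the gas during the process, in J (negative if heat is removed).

4100 J

P₁ = nRT₁/V₁ = 5.25×8.314×457/36.0 = 554 kPa.
Polytropic n=1.49: T₂ = T₁(V₁/V₂)^(n−1) = 457×(0.377)^0.49 = 283 K; P₂ = P₁(V₁/V₂)^n = 130 kPa.
W = (P₁V₁−P₂V₂)/(n−1) = (554×36.0−130×95.4)/0.49 = 15500 J.
ΔU = nCvΔT = 5.25×12.5×(283−457) = -11400 J.
Q = ΔU + W = 4100 J.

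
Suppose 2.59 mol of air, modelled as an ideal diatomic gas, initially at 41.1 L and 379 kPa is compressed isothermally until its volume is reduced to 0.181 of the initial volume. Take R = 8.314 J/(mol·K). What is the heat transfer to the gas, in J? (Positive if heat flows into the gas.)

-26600 J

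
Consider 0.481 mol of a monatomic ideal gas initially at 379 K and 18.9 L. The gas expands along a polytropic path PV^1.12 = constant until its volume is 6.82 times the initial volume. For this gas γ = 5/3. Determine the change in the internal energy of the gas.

-468 J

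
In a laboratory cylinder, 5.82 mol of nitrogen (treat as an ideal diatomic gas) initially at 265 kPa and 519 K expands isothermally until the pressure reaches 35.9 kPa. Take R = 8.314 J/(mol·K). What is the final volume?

V₁ = nRT₁/P₁ = 5.82×8.314×519/265 = 94.8 L.
Isothermal: T stays 519 K; PV = const ⇒ V₂ = 700 L, P₂ = 35.9 kPa.

700 L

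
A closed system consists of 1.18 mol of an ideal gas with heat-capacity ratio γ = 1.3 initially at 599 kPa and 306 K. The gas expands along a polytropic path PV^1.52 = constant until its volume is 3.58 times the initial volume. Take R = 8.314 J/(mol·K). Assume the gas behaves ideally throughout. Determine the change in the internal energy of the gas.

-4850 J

V₁ = nRT₁/P₁ = 1.18×8.314×306/599 = 5.01 L.
Polytropic n=1.52: T₂ = T₁(V₁/V₂)^(n−1) = 306×(0.279)^0.52 = 158 K; P₂ = P₁(V₁/V₂)^n = 86.2 kPa.
For an ideal gas ΔU = nCvΔT with Cv = R/(γ−1) = 27.7 J/(mol·K).
ΔU = 1.18×27.7×(158−306) = -4850 J.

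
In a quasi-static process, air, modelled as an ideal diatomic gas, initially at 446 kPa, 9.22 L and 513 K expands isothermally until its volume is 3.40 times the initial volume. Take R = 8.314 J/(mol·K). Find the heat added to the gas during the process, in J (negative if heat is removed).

n = P₁V₁/(RT₁) = 446×9.22/(8.314×513) = 0.964 mol.
Isothermal: T stays 513 K; PV = const ⇒ V₂ = 31.3 L, P₂ = 131 kPa.
ΔU = 0 (ideal gas, T constant).
W = nRT ln(V₂/V₁) = 0.964×8.314×513×ln(3.40) = 5030 J.
Q = ΔU + W = 5030 J.

5030 J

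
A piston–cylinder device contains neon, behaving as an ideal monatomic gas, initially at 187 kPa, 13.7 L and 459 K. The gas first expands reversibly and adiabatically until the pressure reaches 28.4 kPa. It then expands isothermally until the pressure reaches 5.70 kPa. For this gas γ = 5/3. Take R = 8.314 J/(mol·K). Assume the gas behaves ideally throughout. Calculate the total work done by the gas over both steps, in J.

3970 J

n = P₁V₁/(RT₁) = 187×13.7/(8.314×459) = 0.671 mol.
Step 1 — Adiabatic: T₂/T₁ = (P₂/P₁)^((γ−1)/γ) ⇒ T₂ = 459×(0.152)^0.400 = 216 K; V₂ = 42.4 L.
ΔU = nCvΔT = 0.671×12.5×(216−459) = -2030 J.
Q = 0 for an adiabatic process, so W = −ΔU = 2030 J.
State after step 1: P = 28.4 kPa, V = 42.4 L, T = 216 K.
Step 2 — Isothermal: T stays 216 K; PV = const ⇒ V₂ = 211 L, P₂ = 5.70 kPa.
ΔU = 0 (ideal gas, T constant).
W = nRT ln(V₂/V₁) = 0.671×8.314×216×ln(4.98) = 1940 J.
Q = ΔU + W = 1940 J.
Net over both steps: W = 3970 J, Q = 1940 J, ΔU = -2030 J.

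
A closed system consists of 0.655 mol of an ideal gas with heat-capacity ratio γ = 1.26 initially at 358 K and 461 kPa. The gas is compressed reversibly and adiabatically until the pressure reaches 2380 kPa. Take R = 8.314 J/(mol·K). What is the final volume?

1.15 L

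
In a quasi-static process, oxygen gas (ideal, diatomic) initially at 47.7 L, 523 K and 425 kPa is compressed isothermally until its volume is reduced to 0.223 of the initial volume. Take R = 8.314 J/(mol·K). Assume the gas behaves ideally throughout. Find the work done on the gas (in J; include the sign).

n = P₁V₁/(RT₁) = 425×47.7/(8.314×523) = 4.66 mol.
Isothermal: T stays 523 K; PV = const ⇒ V₂ = 10.6 L, P₂ = 1910 kPa.
W = nRT ln(V₂/V₁) = 4.66×8.314×523×ln(0.223) = -30400 J.
Work done on the gas = −W_by = 30400 J.

30400 J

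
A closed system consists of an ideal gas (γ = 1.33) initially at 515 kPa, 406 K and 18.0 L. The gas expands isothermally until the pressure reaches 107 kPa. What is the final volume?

86.6 L

Isothermal: T stays 406 K; PV = const ⇒ V₂ = 86.6 L, P₂ = 107 kPa.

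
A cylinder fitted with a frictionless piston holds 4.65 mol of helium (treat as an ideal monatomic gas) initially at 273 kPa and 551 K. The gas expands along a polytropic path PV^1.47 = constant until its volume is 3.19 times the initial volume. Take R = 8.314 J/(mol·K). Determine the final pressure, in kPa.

49.6 kPa

V₁ = nRT₁/P₁ = 4.65×8.314×551/273 = 78.0 L.
Polytropic n=1.47: T₂ = T₁(V₁/V₂)^(n−1) = 551×(0.313)^0.47 = 319 K; P₂ = P₁(V₁/V₂)^n = 49.6 kPa.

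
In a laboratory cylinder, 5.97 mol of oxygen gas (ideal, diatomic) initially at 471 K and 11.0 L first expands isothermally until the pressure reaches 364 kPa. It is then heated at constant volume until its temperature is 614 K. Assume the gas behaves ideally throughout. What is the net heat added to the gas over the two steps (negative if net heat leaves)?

P₁ = nRT₁/V₁ = 5.97×8.314×471/11.0 = 2130 kPa.
Step 1 — Isothermal: T stays 471 K; PV = const ⇒ V₂ = 64.2 L, P₂ = 364 kPa.
ΔU = 0 (ideal gas, T constant).
W = nRT ln(V₂/V₁) = 5.97×8.314×471×ln(5.84) = 41300 J.
Q = ΔU + W = 41300 J.
State after step 1: P = 364 kPa, V = 64.2 L, T = 471 K.
Step 2 — Isochoric: V stays 64.2 L; P/T = const ⇒ T₂ = 614 K, P₂ = 475 kPa.
W = 0 (no volume change).
ΔU = nCvΔT = 5.97×20.8×(614−471) = 17700 J.
Q = ΔU = 17700 J.
Net over both steps: W = 41300 J, Q = 59000 J, ΔU = 17700 J.

59000 J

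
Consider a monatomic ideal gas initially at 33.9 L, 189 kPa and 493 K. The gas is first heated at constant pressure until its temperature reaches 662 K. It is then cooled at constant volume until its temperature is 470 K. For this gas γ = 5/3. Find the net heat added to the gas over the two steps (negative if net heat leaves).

n = P₁V₁/(RT₁) = 189×33.9/(8.314×493) = 1.56 mol.
Step 1 — Isobaric: P stays 189 kPa; V/T = const ⇒ T₂ = 662 K, V₂ = 45.5 L.
W = PΔV = 189×(45.5−33.9) kPa·L = 2200 J.
ΔU = nCvΔT = 1.56×12.5×(662−493) = 3290 J.
Q = ΔU + W = nCpΔT = 5490 J.
State after step 1: P = 189 kPa, V = 45.5 L, T = 662 K.
Step 2 — Isochoric: V stays 45.5 L; P/T = const ⇒ T₂ = 470 K, P₂ = 134 kPa.
W = 0 (no volume change).
ΔU = nCvΔT = 1.56×12.5×(470−662) = -3740 J.
Q = ΔU = -3740 J.
Net over both steps: W = 2200 J, Q = 1750 J, ΔU = -448 J.

1750 J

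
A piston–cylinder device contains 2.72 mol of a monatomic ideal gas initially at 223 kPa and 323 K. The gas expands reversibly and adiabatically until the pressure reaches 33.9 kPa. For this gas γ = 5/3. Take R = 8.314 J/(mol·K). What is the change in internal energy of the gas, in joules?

V₁ = nRT₁/P₁ = 2.72×8.314×323/223 = 32.8 L.
Adiabatic: T₂/T₁ = (P₂/P₁)^((γ−1)/γ) ⇒ T₂ = 323×(0.152)^0.400 = 152 K; V₂ = 101 L.
For an ideal gas ΔU = nCvΔT with Cv = (3/2)R = 12.5 J/(mol·K).
ΔU = 2.72×12.5×(152−323) = -5800 J.

-5800 J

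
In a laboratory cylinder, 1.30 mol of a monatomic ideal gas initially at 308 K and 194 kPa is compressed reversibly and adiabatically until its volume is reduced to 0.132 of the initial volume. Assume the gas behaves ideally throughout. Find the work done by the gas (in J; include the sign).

-14300 J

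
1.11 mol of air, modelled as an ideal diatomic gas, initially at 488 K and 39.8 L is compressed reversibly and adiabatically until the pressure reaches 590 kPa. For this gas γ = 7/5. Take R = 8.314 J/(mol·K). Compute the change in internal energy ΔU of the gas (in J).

6790 J

P₁ = nRT₁/V₁ = 1.11×8.314×488/39.8 = 113 kPa.
Adiabatic: T₂/T₁ = (P₂/P₁)^((γ−1)/γ) ⇒ T₂ = 488×(5.21)^0.286 = 782 K; V₂ = 12.2 L.
For an ideal gas ΔU = nCvΔT with Cv = (5/2)R = 20.8 J/(mol·K).
ΔU = 1.11×20.8×(782−488) = 6790 J.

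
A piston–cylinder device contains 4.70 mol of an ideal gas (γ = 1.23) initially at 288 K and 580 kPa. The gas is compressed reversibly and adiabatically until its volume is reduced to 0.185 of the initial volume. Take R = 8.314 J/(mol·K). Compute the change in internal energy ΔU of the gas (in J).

V₁ = nRT₁/P₁ = 4.70×8.314×288/580 = 19.4 L.
Adiabatic: TV^(γ−1) = const ⇒ T₂ = 288×(5.41)^0.230 = 425 K; PV^γ = const ⇒ P₂ = 4620 kPa.
For an ideal gas ΔU = nCvΔT with Cv = R/(γ−1) = 36.1 J/(mol·K).
ΔU = 4.70×36.1×(425−288) = 23200 J.

23200 J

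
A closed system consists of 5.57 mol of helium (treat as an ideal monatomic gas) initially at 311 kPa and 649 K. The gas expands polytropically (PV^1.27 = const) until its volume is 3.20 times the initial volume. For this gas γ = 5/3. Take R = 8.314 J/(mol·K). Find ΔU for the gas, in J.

-12200 J

V₁ = nRT₁/P₁ = 5.57×8.314×649/311 = 96.6 L.
Polytropic n=1.27: T₂ = T₁(V₁/V₂)^(n−1) = 649×(0.312)^0.27 = 474 K; P₂ = P₁(V₁/V₂)^n = 71.0 kPa.
For an ideal gas ΔU = nCvΔT with Cv = (3/2)R = 12.5 J/(mol·K).
ΔU = 5.57×12.5×(474−649) = -12200 J.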